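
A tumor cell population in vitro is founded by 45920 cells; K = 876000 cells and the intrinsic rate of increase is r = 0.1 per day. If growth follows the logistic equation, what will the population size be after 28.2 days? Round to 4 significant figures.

A = (K − N₀)/N₀ = (876000 − 45920)/45920 = 18.077.
N(t) = K/(1 + A·e^(−rt)) = 876000/(1 + 18.077×e^(−0.1×28.2)).
e^(−2.82) = 0.059606; denominator = 1 + 18.077×0.059606 = 2.0775.
N = 876000/2.0775 = 421666.

421700 cells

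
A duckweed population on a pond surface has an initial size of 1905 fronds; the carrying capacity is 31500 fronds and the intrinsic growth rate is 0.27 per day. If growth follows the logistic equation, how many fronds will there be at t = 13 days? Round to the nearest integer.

A = (K − N₀)/N₀ = (31500 − 1905)/1905 = 15.535.
N(t) = K/(1 + A·e^(−rt)) = 31500/(1 + 15.535×e^(−0.27×13)).
e^(−3.51) = 0.029897; denominator = 1 + 15.535×0.029897 = 1.4645.
N = 31500/1.4645 = 21509.6.

21510 fronds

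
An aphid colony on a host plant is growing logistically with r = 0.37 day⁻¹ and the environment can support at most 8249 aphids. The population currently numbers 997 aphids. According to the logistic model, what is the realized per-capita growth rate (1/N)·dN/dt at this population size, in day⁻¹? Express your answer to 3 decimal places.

0.325 per day

(1/N)·dN/dt = r(1 − N/K) = 0.37 × (1 − 997/8249).
= 0.37 × 0.87914 = 0.32528.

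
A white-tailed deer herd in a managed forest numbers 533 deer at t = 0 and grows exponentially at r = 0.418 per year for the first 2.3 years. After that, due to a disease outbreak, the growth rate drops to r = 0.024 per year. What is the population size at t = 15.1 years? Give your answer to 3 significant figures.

1900 deer

Phase 1: N(2.3) = 533·e^(0.418×2.3) = 533·e^0.9614 = 1393.98.
Phase 2 runs for 15.1 − 2.3 = 12.8 years at r = 0.024.
N(15.1) = 1393.98·e^(0.024×12.8) = 1393.98·e^0.3072 = 1895.28.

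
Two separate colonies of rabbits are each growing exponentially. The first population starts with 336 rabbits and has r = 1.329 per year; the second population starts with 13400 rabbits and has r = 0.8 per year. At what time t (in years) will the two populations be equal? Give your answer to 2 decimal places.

Set 336·e^(1.329t) = 13400·e^(0.8t).
e^((1.329 − 0.8)t) = 13400/336 → e^(0.529·t) = 39.881.
0.529·t = ln(39.881) = 3.6859, so t = 3.6859/0.529 = 6.9677.

6.97 years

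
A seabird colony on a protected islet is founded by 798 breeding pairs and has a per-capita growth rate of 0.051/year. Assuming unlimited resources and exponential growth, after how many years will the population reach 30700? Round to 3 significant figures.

71.6 years

Set N₀·e^(rt) = 30700: e^(0.051·t) = 30700/798 = 38.471.
0.051·t = ln(38.471) = 3.6499, so t = 3.6499/0.051 = 71.567.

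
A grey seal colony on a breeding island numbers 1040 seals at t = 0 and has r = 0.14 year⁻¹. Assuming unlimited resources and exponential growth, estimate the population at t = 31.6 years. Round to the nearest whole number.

86767 seals

N(t) = N₀·e^(rt) = 1040 × e^(0.14×31.6) = 1040 × e^4.424.
e^4.424 ≈ 83.429, so N ≈ 1040 × 83.429 = 86766.5.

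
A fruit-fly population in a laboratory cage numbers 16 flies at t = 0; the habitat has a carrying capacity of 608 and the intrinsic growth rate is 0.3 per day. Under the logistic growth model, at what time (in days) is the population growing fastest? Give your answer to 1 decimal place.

Logistic growth is fastest at N = K/2 = 304.
A = (K − N₀)/N₀ = 37. Set K/(1 + A·e^(−rt)) = K/2 → A·e^(−rt) = 1.
e^(−0.3t) = 1/37 = 0.027027, so t = ln(37)/0.3 = 3.6109/0.3 = 12.036.

12.0 days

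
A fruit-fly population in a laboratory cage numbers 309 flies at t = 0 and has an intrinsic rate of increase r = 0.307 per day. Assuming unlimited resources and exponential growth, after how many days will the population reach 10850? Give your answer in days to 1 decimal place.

Set N₀·e^(rt) = 10850: e^(0.307·t) = 10850/309 = 35.113.
0.307·t = ln(35.113) = 3.5586, so t = 3.5586/0.307 = 11.591.

11.6 days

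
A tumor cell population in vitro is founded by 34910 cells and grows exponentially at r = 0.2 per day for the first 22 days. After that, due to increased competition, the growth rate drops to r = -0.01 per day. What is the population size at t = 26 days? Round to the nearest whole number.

Phase 1: N(22) = 34910·e^(0.2×22) = 34910·e^4.4 = 2.84345×10^6.
Phase 2 runs for 26 − 22 = 4 days at r = -0.01.
N(26) = 2.84345×10^6·e^(-0.01×4) = 2.84345×10^6·e^-0.04 = 2.731957×10^6.

2731957 cells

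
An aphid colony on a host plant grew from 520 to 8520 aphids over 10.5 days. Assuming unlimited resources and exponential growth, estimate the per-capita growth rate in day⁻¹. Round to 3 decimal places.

0.266 per day

From N(t) = N₀·e^(rt): e^(r·10.5) = 8520/520 = 16.385.
r·10.5 = ln(16.385) = 2.7963, so r = 2.7963/10.5 = 0.26632.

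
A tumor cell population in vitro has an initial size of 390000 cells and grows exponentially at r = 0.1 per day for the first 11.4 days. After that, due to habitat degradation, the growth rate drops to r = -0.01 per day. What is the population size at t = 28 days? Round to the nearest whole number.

1032922 cells

Phase 1: N(11.4) = 390000·e^(0.1×11.4) = 390000·e^1.14 = 1.21944×10^6.
Phase 2 runs for 28 − 11.4 = 16.6 days at r = -0.01.
N(28) = 1.21944×10^6·e^(-0.01×16.6) = 1.21944×10^6·e^-0.166 = 1.032922×10^6.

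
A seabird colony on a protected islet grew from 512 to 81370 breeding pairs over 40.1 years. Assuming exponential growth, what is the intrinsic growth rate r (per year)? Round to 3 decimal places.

From N(t) = N₀·e^(rt): e^(r·40.1) = 81370/512 = 158.93.
r·40.1 = ln(158.93) = 5.0684, so r = 5.0684/40.1 = 0.12639.

0.126 per year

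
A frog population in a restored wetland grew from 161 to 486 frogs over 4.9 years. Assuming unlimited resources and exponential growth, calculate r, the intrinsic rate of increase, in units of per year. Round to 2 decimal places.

0.23 per year

From N(t) = N₀·e^(rt): e^(r·4.9) = 486/161 = 3.0186.
r·4.9 = ln(3.0186) = 1.1048, so r = 1.1048/4.9 = 0.22547.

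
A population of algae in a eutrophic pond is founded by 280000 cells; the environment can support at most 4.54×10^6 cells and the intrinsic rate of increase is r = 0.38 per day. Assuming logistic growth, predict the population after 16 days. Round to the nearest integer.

4387266 cells

A = (K − N₀)/N₀ = (4.54×10^6 − 280000)/280000 = 15.214.
N(t) = K/(1 + A·e^(−rt)) = 4.54×10^6/(1 + 15.214×e^(−0.38×16)).
e^(−6.08) = 0.0022882; denominator = 1 + 15.214×0.0022882 = 1.0348.
N = 4.54×10^6/1.0348 = 4.387266×10^6.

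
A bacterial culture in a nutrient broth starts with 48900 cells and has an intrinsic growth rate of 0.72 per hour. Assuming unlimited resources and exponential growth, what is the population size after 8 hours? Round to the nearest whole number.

15518333 cells

N(t) = N₀·e^(rt) = 48900 × e^(0.72×8) = 48900 × e^5.76.
e^5.76 ≈ 317.35, so N ≈ 48900 × 317.35 = 1.551833×10^7.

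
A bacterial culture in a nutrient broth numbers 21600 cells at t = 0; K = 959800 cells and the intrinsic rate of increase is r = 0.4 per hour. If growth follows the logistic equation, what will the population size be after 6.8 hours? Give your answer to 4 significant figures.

248600 cells

A = (K − N₀)/N₀ = (959800 − 21600)/21600 = 43.435.
N(t) = K/(1 + A·e^(−rt)) = 959800/(1 + 43.435×e^(−0.4×6.8)).
e^(−2.72) = 0.065875; denominator = 1 + 43.435×0.065875 = 3.8613.
N = 959800/3.8613 = 248570.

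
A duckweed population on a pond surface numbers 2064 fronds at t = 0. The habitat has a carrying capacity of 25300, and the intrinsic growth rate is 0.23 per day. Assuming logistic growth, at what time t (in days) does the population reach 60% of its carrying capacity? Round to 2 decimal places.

A = (K − N₀)/N₀ = (25300 − 2064)/2064 = 11.258.
Solve 25300/(1 + 11.258·e^(−0.23t)) = 15180: 1 + 11.258·e^(−0.23t) = 1.6667, so e^(−0.23t) = 0.0592185.
−0.23·t = ln(0.0592185) = -2.8265, so t = 2.8265/0.23 = 12.289.

12.29 days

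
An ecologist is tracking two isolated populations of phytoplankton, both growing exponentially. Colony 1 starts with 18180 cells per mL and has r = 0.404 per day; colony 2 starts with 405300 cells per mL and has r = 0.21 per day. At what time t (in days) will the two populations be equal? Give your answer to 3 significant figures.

Set 18180·e^(0.404t) = 405300·e^(0.21t).
e^((0.404 − 0.21)t) = 405300/18180 → e^(0.194·t) = 22.294.
0.194·t = ln(22.294) = 3.1043, so t = 3.1043/0.194 = 16.002.

16.0 days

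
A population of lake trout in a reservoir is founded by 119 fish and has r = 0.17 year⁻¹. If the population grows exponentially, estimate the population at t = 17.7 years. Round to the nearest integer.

N(t) = N₀·e^(rt) = 119 × e^(0.17×17.7) = 119 × e^3.009.
e^3.009 ≈ 20.267, so N ≈ 119 × 20.267 = 2411.79.

2412 fish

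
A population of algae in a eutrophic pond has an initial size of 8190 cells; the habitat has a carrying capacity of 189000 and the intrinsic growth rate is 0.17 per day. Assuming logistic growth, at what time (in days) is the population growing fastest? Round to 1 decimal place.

Logistic growth is fastest at N = K/2 = 94500.
A = (K − N₀)/N₀ = 22.077. Set K/(1 + A·e^(−rt)) = K/2 → A·e^(−rt) = 1.
e^(−0.17t) = 1/22.077 = 0.0452962, so t = ln(22.077)/0.17 = 3.0945/0.17 = 18.203.

18.2 days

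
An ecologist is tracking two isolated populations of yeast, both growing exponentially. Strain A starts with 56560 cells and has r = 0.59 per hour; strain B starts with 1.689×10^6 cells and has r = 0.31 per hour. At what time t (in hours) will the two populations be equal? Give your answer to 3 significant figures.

12.1 hours

Set 56560·e^(0.59t) = 1.689×10^6·e^(0.31t).
e^((0.59 − 0.31)t) = 1.689×10^6/56560 → e^(0.28·t) = 29.862.
0.28·t = ln(29.862) = 3.3966, so t = 3.3966/0.28 = 12.131.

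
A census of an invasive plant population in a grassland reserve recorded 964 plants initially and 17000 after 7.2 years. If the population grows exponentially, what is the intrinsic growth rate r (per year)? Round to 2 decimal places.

From N(t) = N₀·e^(rt): e^(r·7.2) = 17000/964 = 17.635.
r·7.2 = ln(17.635) = 2.8699, so r = 2.8699/7.2 = 0.39859.

0.40 per year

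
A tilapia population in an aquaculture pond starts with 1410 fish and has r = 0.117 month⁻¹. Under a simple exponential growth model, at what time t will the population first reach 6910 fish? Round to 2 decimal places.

13.58 months

Set N₀·e^(rt) = 6910: e^(0.117·t) = 6910/1410 = 4.9007.
0.117·t = ln(4.9007) = 1.5894, so t = 1.5894/0.117 = 13.584.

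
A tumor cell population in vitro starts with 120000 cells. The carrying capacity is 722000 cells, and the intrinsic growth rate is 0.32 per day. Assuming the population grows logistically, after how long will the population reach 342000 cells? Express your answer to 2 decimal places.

4.71 days

A = (K − N₀)/N₀ = (722000 − 120000)/120000 = 5.0167.
Solve 722000/(1 + 5.0167·e^(−0.32t)) = 342000: 1 + 5.0167·e^(−0.32t) = 2.1111, so e^(−0.32t) = 0.221484.
−0.32·t = ln(0.221484) = -1.5074, so t = 1.5074/0.32 = 4.7106.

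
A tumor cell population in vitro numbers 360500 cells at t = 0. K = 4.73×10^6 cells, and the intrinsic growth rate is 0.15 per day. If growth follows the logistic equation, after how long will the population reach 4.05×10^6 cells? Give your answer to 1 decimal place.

28.5 days

A = (K − N₀)/N₀ = (4.73×10^6 − 360500)/360500 = 12.121.
Solve 4.73×10^6/(1 + 12.121·e^(−0.15t)) = 4.05×10^6: 1 + 12.121·e^(−0.15t) = 1.1679, so e^(−0.15t) = 0.0138525.
−0.15·t = ln(0.0138525) = -4.2793, so t = 4.2793/0.15 = 28.529.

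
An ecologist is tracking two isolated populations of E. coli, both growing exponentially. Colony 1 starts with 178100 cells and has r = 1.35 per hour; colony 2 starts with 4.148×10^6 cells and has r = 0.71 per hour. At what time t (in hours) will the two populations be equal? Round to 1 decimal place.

Set 178100·e^(1.35t) = 4.148×10^6·e^(0.71t).
e^((1.35 − 0.71)t) = 4.148×10^6/178100 → e^(0.64·t) = 23.29.
0.64·t = ln(23.29) = 3.148, so t = 3.148/0.64 = 4.9188.

4.9 hours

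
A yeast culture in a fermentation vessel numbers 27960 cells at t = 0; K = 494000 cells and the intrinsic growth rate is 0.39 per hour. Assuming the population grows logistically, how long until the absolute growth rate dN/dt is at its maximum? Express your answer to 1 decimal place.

7.2 hours

Logistic growth is fastest at N = K/2 = 247000.
A = (K − N₀)/N₀ = 16.668. Set K/(1 + A·e^(−rt)) = K/2 → A·e^(−rt) = 1.
e^(−0.39t) = 1/16.668 = 0.0599949, so t = ln(16.668)/0.39 = 2.8135/0.39 = 7.2141.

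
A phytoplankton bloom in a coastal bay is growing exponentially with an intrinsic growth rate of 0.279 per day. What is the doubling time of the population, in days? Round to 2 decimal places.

2.48 days

Doubling time t_d = ln(2)/r = 0.6931/0.279 = 2.4844.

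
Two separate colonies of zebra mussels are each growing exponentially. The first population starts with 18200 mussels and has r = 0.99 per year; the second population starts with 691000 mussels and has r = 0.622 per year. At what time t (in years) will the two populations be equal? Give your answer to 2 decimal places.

Set 18200·e^(0.99t) = 691000·e^(0.622t).
e^((0.99 − 0.622)t) = 691000/18200 → e^(0.368·t) = 37.967.
0.368·t = ln(37.967) = 3.6367, so t = 3.6367/0.368 = 9.8824.

9.88 years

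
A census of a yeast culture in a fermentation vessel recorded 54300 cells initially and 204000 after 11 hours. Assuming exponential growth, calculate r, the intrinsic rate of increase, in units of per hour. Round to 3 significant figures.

0.120 per hour

From N(t) = N₀·e^(rt): e^(r·11) = 204000/54300 = 3.7569.
r·11 = ln(3.7569) = 1.3236, so r = 1.3236/11 = 0.12033.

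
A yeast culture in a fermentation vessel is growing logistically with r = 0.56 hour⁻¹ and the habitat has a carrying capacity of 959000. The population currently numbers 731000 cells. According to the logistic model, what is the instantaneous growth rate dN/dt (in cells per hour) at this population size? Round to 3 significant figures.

dN/dt = rN(1 − N/K) = 0.56 × 731000 × (1 − 731000/959000).
1 − 731000/959000 = 0.23775; dN/dt = 0.56 × 731000 × 0.23775 = 97324.

97300 cells per hour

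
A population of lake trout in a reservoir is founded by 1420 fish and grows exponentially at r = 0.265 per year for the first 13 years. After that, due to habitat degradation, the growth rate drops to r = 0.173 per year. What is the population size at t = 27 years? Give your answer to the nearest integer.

501527 fish

Phase 1: N(13) = 1420·e^(0.265×13) = 1420·e^3.445 = 44507.5.
Phase 2 runs for 27 − 13 = 14 years at r = 0.173.
N(27) = 44507.5·e^(0.173×14) = 44507.5·e^2.422 = 501527.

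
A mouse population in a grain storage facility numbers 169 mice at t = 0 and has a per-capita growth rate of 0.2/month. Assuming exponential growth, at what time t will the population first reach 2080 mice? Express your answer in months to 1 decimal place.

12.6 months

Set N₀·e^(rt) = 2080: e^(0.2·t) = 2080/169 = 12.308.
0.2·t = ln(12.308) = 2.5102, so t = 2.5102/0.2 = 12.551.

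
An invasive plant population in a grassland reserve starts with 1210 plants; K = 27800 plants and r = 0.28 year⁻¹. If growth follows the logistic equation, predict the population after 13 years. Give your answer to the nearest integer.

A = (K − N₀)/N₀ = (27800 − 1210)/1210 = 21.975.
N(t) = K/(1 + A·e^(−rt)) = 27800/(1 + 21.975×e^(−0.28×13)).
e^(−3.64) = 0.026252; denominator = 1 + 21.975×0.026252 = 1.5769.
N = 27800/1.5769 = 17629.5.

17630 plants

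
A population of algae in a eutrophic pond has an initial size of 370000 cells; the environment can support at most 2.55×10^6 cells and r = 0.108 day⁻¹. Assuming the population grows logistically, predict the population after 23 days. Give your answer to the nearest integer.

1709761 cells

A = (K − N₀)/N₀ = (2.55×10^6 − 370000)/370000 = 5.8919.
N(t) = K/(1 + A·e^(−rt)) = 2.55×10^6/(1 + 5.8919×e^(−0.108×23)).
e^(−2.484) = 0.083409; denominator = 1 + 5.8919×0.083409 = 1.4914.
N = 2.55×10^6/1.4914 = 1.709761×10^6.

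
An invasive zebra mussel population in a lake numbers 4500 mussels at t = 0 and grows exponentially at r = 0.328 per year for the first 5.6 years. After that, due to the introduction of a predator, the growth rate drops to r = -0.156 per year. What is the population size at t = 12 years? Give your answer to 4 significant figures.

10410 mussels

Phase 1: N(5.6) = 4500·e^(0.328×5.6) = 4500·e^1.837 = 28243.9.
Phase 2 runs for 12 − 5.6 = 6.4 years at r = -0.156.
N(12) = 28243.9·e^(-0.156×6.4) = 28243.9·e^-0.9984 = 10407.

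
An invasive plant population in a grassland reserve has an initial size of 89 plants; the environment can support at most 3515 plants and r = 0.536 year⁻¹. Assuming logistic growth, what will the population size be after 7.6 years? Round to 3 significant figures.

A = (K − N₀)/N₀ = (3515 − 89)/89 = 38.494.
N(t) = K/(1 + A·e^(−rt)) = 3515/(1 + 38.494×e^(−0.536×7.6)).
e^(−4.074) = 0.017016; denominator = 1 + 38.494×0.017016 = 1.655.
N = 3515/1.655 = 2123.84.

2120 plants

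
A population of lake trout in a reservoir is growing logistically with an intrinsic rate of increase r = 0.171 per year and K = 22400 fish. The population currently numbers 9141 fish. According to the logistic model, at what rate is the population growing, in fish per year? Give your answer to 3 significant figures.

dN/dt = rN(1 − N/K) = 0.171 × 9141 × (1 − 9141/22400).
1 − 9141/22400 = 0.59192; dN/dt = 0.171 × 9141 × 0.59192 = 925.24.

925 fish per year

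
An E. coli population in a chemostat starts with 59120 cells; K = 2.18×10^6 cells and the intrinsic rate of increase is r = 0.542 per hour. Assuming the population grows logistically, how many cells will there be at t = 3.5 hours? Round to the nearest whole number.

341598 cells

A = (K − N₀)/N₀ = (2.18×10^6 − 59120)/59120 = 35.874.
N(t) = K/(1 + A·e^(−rt)) = 2.18×10^6/(1 + 35.874×e^(−0.542×3.5)).
e^(−1.897) = 0.15002; denominator = 1 + 35.874×0.15002 = 6.3818.
N = 2.18×10^6/6.3818 = 341598.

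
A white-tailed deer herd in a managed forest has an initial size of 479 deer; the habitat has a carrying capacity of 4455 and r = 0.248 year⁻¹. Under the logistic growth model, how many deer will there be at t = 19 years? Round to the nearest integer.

4146 deer

A = (K − N₀)/N₀ = (4455 − 479)/479 = 8.3006.
N(t) = K/(1 + A·e^(−rt)) = 4455/(1 + 8.3006×e^(−0.248×19)).
e^(−4.712) = 0.0089868; denominator = 1 + 8.3006×0.0089868 = 1.0746.
N = 4455/1.0746 = 4145.74.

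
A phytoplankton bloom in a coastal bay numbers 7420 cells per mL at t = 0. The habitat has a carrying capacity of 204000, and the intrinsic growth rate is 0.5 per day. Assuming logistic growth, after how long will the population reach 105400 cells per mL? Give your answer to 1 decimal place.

6.7 days

A = (K − N₀)/N₀ = (204000 − 7420)/7420 = 26.493.
Solve 204000/(1 + 26.493·e^(−0.5t)) = 105400: 1 + 26.493·e^(−0.5t) = 1.9355, so e^(−0.5t) = 0.0353103.
−0.5·t = ln(0.0353103) = -3.3436, so t = 3.3436/0.5 = 6.6872.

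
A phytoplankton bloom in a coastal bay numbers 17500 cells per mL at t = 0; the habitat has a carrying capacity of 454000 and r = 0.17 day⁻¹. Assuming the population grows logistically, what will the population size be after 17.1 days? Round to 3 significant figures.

192000 cells per mL

A = (K − N₀)/N₀ = (454000 − 17500)/17500 = 24.943.
N(t) = K/(1 + A·e^(−rt)) = 454000/(1 + 24.943×e^(−0.17×17.1)).
e^(−2.907) = 0.054639; denominator = 1 + 24.943×0.054639 = 2.3629.
N = 454000/2.3629 = 192140.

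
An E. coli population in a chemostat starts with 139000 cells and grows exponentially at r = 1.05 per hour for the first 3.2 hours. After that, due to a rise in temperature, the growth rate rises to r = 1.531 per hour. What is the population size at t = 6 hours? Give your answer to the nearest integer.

Phase 1: N(3.2) = 139000·e^(1.05×3.2) = 139000·e^3.36 = 4.001698×10^6.
Phase 2 runs for 6 − 3.2 = 2.8 hours at r = 1.531.
N(6) = 4.001698×10^6·e^(1.531×2.8) = 4.001698×10^6·e^4.287 = 2.910569×10^8.

291056863 cells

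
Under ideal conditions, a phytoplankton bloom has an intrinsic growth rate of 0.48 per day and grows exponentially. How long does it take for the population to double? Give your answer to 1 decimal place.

1.4 days

Doubling time t_d = ln(2)/r = 0.6931/0.48 = 1.4441.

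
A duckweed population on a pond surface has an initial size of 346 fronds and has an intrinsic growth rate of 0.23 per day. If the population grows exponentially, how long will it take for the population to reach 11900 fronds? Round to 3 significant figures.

15.4 days

Set N₀·e^(rt) = 11900: e^(0.23·t) = 11900/346 = 34.393.
0.23·t = ln(34.393) = 3.5379, so t = 3.5379/0.23 = 15.382.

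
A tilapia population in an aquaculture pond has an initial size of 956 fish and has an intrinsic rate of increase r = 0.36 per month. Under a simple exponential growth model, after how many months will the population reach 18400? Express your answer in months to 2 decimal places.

Set N₀·e^(rt) = 18400: e^(0.36·t) = 18400/956 = 19.247.
0.36·t = ln(19.247) = 2.9573, so t = 2.9573/0.36 = 8.2149.

8.21 months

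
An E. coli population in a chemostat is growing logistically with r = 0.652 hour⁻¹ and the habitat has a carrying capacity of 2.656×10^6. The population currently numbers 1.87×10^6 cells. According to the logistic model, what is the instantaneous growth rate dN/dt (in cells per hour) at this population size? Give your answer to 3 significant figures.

361000 cells per hour

dN/dt = rN(1 − N/K) = 0.652 × 1.87×10^6 × (1 − 1.87×10^6/2.656×10^6).
1 − 1.87×10^6/2.656×10^6 = 0.29593; dN/dt = 0.652 × 1.87×10^6 × 0.29593 = 3.60814×10^5.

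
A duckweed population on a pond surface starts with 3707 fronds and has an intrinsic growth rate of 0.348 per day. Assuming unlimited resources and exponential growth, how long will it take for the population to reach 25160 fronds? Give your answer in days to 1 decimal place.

5.5 days

Set N₀·e^(rt) = 25160: e^(0.348·t) = 25160/3707 = 6.7872.
0.348·t = ln(6.7872) = 1.915, so t = 1.915/0.348 = 5.503.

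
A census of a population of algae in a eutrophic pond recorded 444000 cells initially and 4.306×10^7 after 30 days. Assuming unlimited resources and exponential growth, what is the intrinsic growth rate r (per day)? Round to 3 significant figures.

0.152 per day

From N(t) = N₀·e^(rt): e^(r·30) = 4.306×10^7/444000 = 96.982.
r·30 = ln(96.982) = 4.5745, so r = 4.5745/30 = 0.15248.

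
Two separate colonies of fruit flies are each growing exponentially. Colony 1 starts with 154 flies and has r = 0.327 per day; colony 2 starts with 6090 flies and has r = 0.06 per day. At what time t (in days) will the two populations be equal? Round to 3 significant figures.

13.8 days

Set 154·e^(0.327t) = 6090·e^(0.06t).
e^((0.327 − 0.06)t) = 6090/154 → e^(0.267·t) = 39.545.
0.267·t = ln(39.545) = 3.6775, so t = 3.6775/0.267 = 13.773.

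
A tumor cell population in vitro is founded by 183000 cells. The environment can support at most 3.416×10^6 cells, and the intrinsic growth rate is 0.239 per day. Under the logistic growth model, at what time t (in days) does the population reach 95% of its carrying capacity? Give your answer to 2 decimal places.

24.34 days

A = (K − N₀)/N₀ = (3.416×10^6 − 183000)/183000 = 17.667.
Solve 3.416×10^6/(1 + 17.667·e^(−0.239t)) = 3.2452×10^6: 1 + 17.667·e^(−0.239t) = 1.0526, so e^(−0.239t) = 0.00297915.
−0.239·t = ln(0.00297915) = -5.8161, so t = 5.8161/0.239 = 24.335.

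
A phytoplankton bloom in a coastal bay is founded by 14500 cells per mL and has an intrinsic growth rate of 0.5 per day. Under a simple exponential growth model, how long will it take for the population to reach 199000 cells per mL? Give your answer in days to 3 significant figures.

5.24 days

Set N₀·e^(rt) = 199000: e^(0.5·t) = 199000/14500 = 13.724.
0.5·t = ln(13.724) = 2.6192, so t = 2.6192/0.5 = 5.2383.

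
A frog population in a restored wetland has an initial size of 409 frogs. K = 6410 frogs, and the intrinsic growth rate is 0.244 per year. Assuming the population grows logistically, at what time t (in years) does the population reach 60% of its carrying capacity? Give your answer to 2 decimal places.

12.67 years

A = (K − N₀)/N₀ = (6410 − 409)/409 = 14.672.
Solve 6410/(1 + 14.672·e^(−0.244t)) = 3846: 1 + 14.672·e^(−0.244t) = 1.6667, so e^(−0.244t) = 0.0454369.
−0.244·t = ln(0.0454369) = -3.0914, so t = 3.0914/0.244 = 12.67.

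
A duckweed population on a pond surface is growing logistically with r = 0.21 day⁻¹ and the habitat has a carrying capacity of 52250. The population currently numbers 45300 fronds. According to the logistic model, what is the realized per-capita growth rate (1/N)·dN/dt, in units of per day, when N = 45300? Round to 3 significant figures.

0.0279 per day

(1/N)·dN/dt = r(1 − N/K) = 0.21 × (1 − 45300/52250).
= 0.21 × 0.13301 = 0.027933.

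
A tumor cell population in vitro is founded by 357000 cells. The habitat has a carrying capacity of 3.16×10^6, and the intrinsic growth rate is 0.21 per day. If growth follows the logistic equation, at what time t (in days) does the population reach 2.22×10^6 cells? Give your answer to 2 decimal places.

A = (K − N₀)/N₀ = (3.16×10^6 − 357000)/357000 = 7.8515.
Solve 3.16×10^6/(1 + 7.8515·e^(−0.21t)) = 2.22×10^6: 1 + 7.8515·e^(−0.21t) = 1.4234, so e^(−0.21t) = 0.0539287.
−0.21·t = ln(0.0539287) = -2.9201, so t = 2.9201/0.21 = 13.905.

13.91 days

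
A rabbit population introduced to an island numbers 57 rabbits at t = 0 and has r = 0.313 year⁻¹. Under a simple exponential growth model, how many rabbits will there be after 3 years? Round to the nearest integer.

N(t) = N₀·e^(rt) = 57 × e^(0.313×3) = 57 × e^0.939.
e^0.939 ≈ 2.5574, so N ≈ 57 × 2.5574 = 145.773.

146 rabbits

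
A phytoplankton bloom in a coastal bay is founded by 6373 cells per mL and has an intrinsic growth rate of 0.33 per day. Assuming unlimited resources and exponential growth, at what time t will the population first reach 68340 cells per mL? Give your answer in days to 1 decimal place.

Set N₀·e^(rt) = 68340: e^(0.33·t) = 68340/6373 = 10.723.
0.33·t = ln(10.723) = 2.3724, so t = 2.3724/0.33 = 7.1892.

7.2 days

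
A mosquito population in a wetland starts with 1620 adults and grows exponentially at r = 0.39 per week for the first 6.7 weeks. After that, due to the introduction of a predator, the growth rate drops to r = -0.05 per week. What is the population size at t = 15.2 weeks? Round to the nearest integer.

14446 adults

Phase 1: N(6.7) = 1620·e^(0.39×6.7) = 1620·e^2.613 = 22096.7.
Phase 2 runs for 15.2 − 6.7 = 8.5 weeks at r = -0.05.
N(15.2) = 22096.7·e^(-0.05×8.5) = 22096.7·e^-0.425 = 14446.1.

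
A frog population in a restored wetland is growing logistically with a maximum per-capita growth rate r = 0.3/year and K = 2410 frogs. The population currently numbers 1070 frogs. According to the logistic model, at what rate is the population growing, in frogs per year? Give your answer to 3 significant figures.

dN/dt = rN(1 − N/K) = 0.3 × 1070 × (1 − 1070/2410).
1 − 1070/2410 = 0.55602; dN/dt = 0.3 × 1070 × 0.55602 = 178.48.

178 frogs per year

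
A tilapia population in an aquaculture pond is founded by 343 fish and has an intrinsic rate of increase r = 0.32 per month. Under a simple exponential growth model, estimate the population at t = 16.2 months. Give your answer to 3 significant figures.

61200 fish

N(t) = N₀·e^(rt) = 343 × e^(0.32×16.2) = 343 × e^5.184.
e^5.184 ≈ 178.39, so N ≈ 343 × 178.39 = 61189.5.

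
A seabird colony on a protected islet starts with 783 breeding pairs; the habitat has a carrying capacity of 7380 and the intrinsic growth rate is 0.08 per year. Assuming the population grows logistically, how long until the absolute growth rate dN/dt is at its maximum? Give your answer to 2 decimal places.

26.64 years

Logistic growth is fastest at N = K/2 = 3690.
A = (K − N₀)/N₀ = 8.4253. Set K/(1 + A·e^(−rt)) = K/2 → A·e^(−rt) = 1.
e^(−0.08t) = 1/8.4253 = 0.11869, so t = ln(8.4253)/0.08 = 2.1312/0.08 = 26.64.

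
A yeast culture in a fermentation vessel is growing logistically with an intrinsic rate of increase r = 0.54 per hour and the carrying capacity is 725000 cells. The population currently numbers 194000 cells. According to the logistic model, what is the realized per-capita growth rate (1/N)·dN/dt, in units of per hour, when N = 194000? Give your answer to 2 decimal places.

(1/N)·dN/dt = r(1 − N/K) = 0.54 × (1 − 194000/725000).
= 0.54 × 0.73241 = 0.3955.

0.40 per hour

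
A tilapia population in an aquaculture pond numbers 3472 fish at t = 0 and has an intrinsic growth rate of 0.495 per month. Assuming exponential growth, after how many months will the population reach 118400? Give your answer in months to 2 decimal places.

Set N₀·e^(rt) = 118400: e^(0.495·t) = 118400/3472 = 34.101.
0.495·t = ln(34.101) = 3.5293, so t = 3.5293/0.495 = 7.13.

7.13 months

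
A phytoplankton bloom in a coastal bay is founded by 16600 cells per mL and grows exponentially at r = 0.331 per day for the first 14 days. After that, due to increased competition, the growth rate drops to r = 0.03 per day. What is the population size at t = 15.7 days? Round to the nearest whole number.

Phase 1: N(14) = 16600·e^(0.331×14) = 16600·e^4.634 = 1.708554×10^6.
Phase 2 runs for 15.7 − 14 = 1.7 days at r = 0.03.
N(15.7) = 1.708554×10^6·e^(0.03×1.7) = 1.708554×10^6·e^0.051 = 1.797951×10^6.

1797951 cells per mL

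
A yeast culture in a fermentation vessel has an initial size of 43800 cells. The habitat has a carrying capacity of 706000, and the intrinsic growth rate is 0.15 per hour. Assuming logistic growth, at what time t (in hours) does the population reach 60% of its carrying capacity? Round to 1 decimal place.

A = (K − N₀)/N₀ = (706000 − 43800)/43800 = 15.119.
Solve 706000/(1 + 15.119·e^(−0.15t)) = 423600: 1 + 15.119·e^(−0.15t) = 1.6667, so e^(−0.15t) = 0.0440954.
−0.15·t = ln(0.0440954) = -3.1214, so t = 3.1214/0.15 = 20.809.

20.8 hours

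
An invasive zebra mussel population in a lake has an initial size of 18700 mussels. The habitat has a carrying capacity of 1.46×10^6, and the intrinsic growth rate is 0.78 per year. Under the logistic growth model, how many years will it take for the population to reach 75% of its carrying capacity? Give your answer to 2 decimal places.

A = (K − N₀)/N₀ = (1.46×10^6 − 18700)/18700 = 77.075.
Solve 1.46×10^6/(1 + 77.075·e^(−0.78t)) = 1.095×10^6: 1 + 77.075·e^(−0.78t) = 1.3333, so e^(−0.78t) = 0.0043248.
−0.78·t = ln(0.0043248) = -5.4434, so t = 5.4434/0.78 = 6.9787.

6.98 years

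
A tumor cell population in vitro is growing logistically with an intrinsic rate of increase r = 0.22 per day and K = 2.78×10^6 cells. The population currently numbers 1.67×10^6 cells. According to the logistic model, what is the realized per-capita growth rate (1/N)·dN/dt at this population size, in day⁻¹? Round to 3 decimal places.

0.088 per day

(1/N)·dN/dt = r(1 − N/K) = 0.22 × (1 − 1.67×10^6/2.78×10^6).
= 0.22 × 0.39928 = 0.087842.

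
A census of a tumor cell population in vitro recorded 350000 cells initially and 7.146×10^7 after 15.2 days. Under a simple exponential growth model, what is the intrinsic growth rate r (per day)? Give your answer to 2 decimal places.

0.35 per day

From N(t) = N₀·e^(rt): e^(r·15.2) = 7.146×10^7/350000 = 204.17.
r·15.2 = ln(204.17) = 5.319, so r = 5.319/15.2 = 0.34993.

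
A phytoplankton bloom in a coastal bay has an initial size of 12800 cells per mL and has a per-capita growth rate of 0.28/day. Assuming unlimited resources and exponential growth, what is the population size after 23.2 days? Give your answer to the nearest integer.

8479826 cells per mL

N(t) = N₀·e^(rt) = 12800 × e^(0.28×23.2) = 12800 × e^6.496.
e^6.496 ≈ 662.49, so N ≈ 12800 × 662.49 = 8.479826×10^6.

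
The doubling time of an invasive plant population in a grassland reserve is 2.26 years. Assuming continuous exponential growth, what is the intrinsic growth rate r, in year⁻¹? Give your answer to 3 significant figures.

r = ln(2)/t_d = 0.6931/2.26 = 0.3067.

0.307 per year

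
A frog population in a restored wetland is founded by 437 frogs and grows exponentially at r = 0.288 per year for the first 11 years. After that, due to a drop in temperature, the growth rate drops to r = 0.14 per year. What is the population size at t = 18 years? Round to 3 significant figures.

Phase 1: N(11) = 437·e^(0.288×11) = 437·e^3.168 = 10383.1.
Phase 2 runs for 18 − 11 = 7 years at r = 0.14.
N(18) = 10383.1·e^(0.14×7) = 10383.1·e^0.98 = 27665.3.

27700 frogs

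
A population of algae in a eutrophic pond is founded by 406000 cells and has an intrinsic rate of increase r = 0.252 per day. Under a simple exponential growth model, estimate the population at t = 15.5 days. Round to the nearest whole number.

20178100 cells

N(t) = N₀·e^(rt) = 406000 × e^(0.252×15.5) = 406000 × e^3.906.
e^3.906 ≈ 49.7, so N ≈ 406000 × 49.7 = 2.01781×10^7.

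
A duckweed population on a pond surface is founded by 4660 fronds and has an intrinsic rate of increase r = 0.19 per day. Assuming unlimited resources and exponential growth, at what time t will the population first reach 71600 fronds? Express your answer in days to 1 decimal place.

14.4 days

Set N₀·e^(rt) = 71600: e^(0.19·t) = 71600/4660 = 15.365.
0.19·t = ln(15.365) = 2.7321, so t = 2.7321/0.19 = 14.379.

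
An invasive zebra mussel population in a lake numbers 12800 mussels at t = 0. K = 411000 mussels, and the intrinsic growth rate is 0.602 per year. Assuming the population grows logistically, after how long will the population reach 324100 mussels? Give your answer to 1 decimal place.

A = (K − N₀)/N₀ = (411000 − 12800)/12800 = 31.109.
Solve 411000/(1 + 31.109·e^(−0.602t)) = 324100: 1 + 31.109·e^(−0.602t) = 1.2681, so e^(−0.602t) = 0.00861885.
−0.602·t = ln(0.00861885) = -4.7538, so t = 4.7538/0.602 = 7.8967.

7.9 years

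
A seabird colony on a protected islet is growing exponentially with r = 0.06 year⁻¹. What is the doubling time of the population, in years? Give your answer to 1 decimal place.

11.6 years

Doubling time t_d = ln(2)/r = 0.6931/0.06 = 11.552.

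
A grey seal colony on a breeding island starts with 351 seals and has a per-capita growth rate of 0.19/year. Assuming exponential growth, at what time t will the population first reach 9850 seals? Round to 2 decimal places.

17.55 years

Set N₀·e^(rt) = 9850: e^(0.19·t) = 9850/351 = 28.063.
0.19·t = ln(28.063) = 3.3344, so t = 3.3344/0.19 = 17.55.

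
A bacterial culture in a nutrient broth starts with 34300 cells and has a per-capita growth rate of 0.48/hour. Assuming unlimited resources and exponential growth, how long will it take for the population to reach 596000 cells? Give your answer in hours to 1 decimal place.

Set N₀·e^(rt) = 596000: e^(0.48·t) = 596000/34300 = 17.376.
0.48·t = ln(17.376) = 2.8551, so t = 2.8551/0.48 = 5.9481.

5.9 hours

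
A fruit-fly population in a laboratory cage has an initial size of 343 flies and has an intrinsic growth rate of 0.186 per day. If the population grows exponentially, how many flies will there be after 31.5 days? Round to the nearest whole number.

120178 flies

N(t) = N₀·e^(rt) = 343 × e^(0.186×31.5) = 343 × e^5.859.
e^5.859 ≈ 350.37, so N ≈ 343 × 350.37 = 120178.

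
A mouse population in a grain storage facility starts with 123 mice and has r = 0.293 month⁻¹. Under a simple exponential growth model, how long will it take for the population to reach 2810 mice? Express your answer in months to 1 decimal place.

10.7 months

Set N₀·e^(rt) = 2810: e^(0.293·t) = 2810/123 = 22.846.
0.293·t = ln(22.846) = 3.1288, so t = 3.1288/0.293 = 10.678.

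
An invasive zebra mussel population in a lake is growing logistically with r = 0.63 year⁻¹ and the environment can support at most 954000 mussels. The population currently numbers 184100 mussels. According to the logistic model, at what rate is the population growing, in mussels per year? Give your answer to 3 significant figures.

93600 mussels per year

dN/dt = rN(1 − N/K) = 0.63 × 184100 × (1 − 184100/954000).
1 − 184100/954000 = 0.80702; dN/dt = 0.63 × 184100 × 0.80702 = 93601.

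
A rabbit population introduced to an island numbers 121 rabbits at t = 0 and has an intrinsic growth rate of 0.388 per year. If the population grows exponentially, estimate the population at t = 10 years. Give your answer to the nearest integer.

5859 rabbits

N(t) = N₀·e^(rt) = 121 × e^(0.388×10) = 121 × e^3.88.
e^3.88 ≈ 48.424, so N ≈ 121 × 48.424 = 5859.33.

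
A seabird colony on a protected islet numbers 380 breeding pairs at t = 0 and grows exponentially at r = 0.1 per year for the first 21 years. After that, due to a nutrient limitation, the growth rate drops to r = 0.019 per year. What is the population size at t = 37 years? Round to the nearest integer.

Phase 1: N(21) = 380·e^(0.1×21) = 380·e^2.1 = 3103.14.
Phase 2 runs for 37 − 21 = 16 years at r = 0.019.
N(37) = 3103.14·e^(0.019×16) = 3103.14·e^0.304 = 4205.6.

4206 breeding pairs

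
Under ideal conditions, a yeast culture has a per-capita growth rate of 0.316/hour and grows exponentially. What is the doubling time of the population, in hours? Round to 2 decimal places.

2.19 hours

Doubling time t_d = ln(2)/r = 0.6931/0.316 = 2.1935.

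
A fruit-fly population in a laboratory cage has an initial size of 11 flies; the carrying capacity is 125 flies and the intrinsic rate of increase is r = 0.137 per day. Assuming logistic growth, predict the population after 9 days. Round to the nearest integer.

31 flies

A = (K − N₀)/N₀ = (125 − 11)/11 = 10.364.
N(t) = K/(1 + A·e^(−rt)) = 125/(1 + 10.364×e^(−0.137×9)).
e^(−1.233) = 0.29142; denominator = 1 + 10.364×0.29142 = 4.0201.
N = 125/4.0201 = 31.0934.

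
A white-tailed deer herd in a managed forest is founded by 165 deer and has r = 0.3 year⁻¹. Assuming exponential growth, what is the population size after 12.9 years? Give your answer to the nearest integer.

7910 deer

N(t) = N₀·e^(rt) = 165 × e^(0.3×12.9) = 165 × e^3.87.
e^3.87 ≈ 47.942, so N ≈ 165 × 47.942 = 7910.49.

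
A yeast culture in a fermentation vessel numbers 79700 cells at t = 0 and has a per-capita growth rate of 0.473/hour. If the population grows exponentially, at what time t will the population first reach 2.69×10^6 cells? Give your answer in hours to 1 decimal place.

7.4 hours

Set N₀·e^(rt) = 2.69×10^6: e^(0.473·t) = 2.69×10^6/79700 = 33.752.
0.473·t = ln(33.752) = 3.519, so t = 3.519/0.473 = 7.4398.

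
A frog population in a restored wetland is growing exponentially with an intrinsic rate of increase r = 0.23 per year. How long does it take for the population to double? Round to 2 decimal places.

3.01 years

Doubling time t_d = ln(2)/r = 0.6931/0.23 = 3.0137.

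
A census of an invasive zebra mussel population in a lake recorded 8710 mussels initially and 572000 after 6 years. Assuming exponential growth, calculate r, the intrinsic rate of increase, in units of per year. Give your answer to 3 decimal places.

From N(t) = N₀·e^(rt): e^(r·6) = 572000/8710 = 65.672.
r·6 = ln(65.672) = 4.1847, so r = 4.1847/6 = 0.69744.

0.697 per year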